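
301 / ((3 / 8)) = 2408 / 3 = 802.67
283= 283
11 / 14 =0.79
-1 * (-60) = 60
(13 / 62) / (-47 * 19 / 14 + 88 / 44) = -91 / 26815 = -0.00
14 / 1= 14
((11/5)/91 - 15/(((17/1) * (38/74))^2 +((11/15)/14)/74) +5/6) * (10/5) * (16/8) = 158067762334/59812371255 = 2.64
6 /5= 1.20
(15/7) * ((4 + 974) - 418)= 1200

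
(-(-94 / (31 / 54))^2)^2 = 663875212882176 / 923521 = 718852319.42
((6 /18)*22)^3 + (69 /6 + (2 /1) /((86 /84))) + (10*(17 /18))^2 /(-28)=39461939 /97524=404.64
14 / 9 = 1.56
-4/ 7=-0.57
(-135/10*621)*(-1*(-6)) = -50301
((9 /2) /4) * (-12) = -27 /2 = -13.50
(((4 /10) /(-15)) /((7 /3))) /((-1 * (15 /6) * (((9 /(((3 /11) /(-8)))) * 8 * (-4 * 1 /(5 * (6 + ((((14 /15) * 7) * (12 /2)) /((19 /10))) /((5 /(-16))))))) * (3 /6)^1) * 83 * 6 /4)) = -2851 /1092861000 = -0.00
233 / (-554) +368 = 203639 / 554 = 367.58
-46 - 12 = -58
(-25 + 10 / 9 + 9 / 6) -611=-11401 / 18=-633.39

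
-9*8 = -72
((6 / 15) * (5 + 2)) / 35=2 / 25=0.08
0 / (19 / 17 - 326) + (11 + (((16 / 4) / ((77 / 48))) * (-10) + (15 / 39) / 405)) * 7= -1129792 / 11583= -97.54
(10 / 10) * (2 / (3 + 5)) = 1 / 4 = 0.25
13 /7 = 1.86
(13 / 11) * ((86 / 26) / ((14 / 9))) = 387 / 154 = 2.51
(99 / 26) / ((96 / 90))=1485 / 416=3.57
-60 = -60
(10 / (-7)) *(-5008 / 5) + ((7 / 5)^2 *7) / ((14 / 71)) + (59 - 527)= 361353 / 350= 1032.44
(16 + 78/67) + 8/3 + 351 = 74537/201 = 370.83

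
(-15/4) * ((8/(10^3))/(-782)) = 3/78200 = 0.00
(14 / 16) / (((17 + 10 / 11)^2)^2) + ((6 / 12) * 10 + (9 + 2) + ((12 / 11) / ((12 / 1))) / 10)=10609245096949 / 662700931640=16.01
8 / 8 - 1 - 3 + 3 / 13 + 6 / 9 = -82 / 39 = -2.10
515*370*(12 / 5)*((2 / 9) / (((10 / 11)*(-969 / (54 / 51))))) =-670736 / 5491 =-122.15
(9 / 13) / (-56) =-9 / 728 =-0.01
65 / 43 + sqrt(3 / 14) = sqrt(42) / 14 + 65 / 43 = 1.97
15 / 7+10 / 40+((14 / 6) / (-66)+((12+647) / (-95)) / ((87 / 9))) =12523681 / 7636860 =1.64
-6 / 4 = -3 / 2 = -1.50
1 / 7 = 0.14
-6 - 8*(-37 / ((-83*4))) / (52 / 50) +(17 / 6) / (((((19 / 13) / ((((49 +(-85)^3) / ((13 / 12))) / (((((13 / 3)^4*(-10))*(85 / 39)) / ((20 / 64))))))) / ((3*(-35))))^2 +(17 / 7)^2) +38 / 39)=-6863386414605625721660585 / 1064917550717904605420218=-6.44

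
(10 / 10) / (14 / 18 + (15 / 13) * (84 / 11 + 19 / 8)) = 10296 / 126943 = 0.08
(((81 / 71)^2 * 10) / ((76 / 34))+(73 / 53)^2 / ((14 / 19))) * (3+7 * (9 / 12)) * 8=1043764914687 / 1883302477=554.22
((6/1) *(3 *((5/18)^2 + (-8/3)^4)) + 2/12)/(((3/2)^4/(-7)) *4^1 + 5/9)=-229768/589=-390.10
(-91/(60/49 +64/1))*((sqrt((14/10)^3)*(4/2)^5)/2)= -124852*sqrt(35)/19975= -36.98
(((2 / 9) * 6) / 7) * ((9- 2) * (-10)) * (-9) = 120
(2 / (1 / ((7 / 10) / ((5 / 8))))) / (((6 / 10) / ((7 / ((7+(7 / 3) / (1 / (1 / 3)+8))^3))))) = 11979 / 171955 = 0.07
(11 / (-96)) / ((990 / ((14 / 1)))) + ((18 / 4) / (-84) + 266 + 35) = 9100571 / 30240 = 300.94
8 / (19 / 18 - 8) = -144 / 125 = -1.15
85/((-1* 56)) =-85/56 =-1.52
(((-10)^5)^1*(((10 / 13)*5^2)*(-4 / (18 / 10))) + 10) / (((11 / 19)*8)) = 4750011115 / 5148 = 922690.58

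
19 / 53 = 0.36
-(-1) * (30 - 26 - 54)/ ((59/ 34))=-1700/ 59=-28.81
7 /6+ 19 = 121 /6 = 20.17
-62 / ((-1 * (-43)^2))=62 / 1849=0.03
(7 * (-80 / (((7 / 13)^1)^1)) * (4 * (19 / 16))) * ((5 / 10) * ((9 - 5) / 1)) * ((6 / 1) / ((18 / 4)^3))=-158080 / 243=-650.53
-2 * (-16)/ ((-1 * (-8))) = 4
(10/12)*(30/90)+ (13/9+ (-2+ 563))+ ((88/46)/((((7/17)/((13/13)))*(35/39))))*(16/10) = 289585343/507150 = 571.01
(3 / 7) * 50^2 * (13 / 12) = 8125 / 7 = 1160.71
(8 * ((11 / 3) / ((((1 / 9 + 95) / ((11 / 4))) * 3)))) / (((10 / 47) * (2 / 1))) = 5687 / 8560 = 0.66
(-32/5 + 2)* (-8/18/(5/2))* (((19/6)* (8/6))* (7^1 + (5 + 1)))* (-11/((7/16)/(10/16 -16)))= 16597.56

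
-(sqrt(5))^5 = -25 * sqrt(5) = -55.90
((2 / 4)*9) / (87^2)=1 / 1682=0.00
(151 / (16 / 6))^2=205209 / 64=3206.39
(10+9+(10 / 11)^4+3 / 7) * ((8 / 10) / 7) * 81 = 667821024 / 3587045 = 186.18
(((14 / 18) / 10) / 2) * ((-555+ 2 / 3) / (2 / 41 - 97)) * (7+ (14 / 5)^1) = 23386769 / 10732500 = 2.18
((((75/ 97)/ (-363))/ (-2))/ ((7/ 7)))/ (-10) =-5/ 46948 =-0.00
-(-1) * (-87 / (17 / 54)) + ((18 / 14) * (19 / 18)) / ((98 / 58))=-3213461 / 11662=-275.55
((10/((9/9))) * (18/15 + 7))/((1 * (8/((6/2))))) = 123/4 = 30.75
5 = 5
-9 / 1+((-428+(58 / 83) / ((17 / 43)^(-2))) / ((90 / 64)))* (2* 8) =-3742635167 / 767335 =-4877.45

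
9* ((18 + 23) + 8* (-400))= -28431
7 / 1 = 7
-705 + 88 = -617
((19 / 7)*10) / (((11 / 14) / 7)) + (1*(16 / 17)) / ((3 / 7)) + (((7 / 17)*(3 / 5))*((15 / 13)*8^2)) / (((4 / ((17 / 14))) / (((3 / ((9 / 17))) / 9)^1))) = 601676 / 2431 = 247.50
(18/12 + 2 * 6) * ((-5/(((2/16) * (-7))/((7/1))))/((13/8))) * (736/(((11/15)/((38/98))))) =906163200/7007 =129322.56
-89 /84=-1.06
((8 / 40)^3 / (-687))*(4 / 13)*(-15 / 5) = 0.00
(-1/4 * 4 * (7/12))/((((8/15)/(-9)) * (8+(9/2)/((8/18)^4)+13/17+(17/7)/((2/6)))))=599760/8004751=0.07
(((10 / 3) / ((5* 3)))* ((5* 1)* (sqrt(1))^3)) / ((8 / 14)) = 35 / 18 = 1.94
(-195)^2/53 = 38025/53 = 717.45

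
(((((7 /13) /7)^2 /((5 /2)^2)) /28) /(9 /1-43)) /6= -1 /6033300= -0.00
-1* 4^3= -64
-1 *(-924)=924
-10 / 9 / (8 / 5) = -25 / 36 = -0.69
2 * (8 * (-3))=-48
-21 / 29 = -0.72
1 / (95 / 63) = 63 / 95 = 0.66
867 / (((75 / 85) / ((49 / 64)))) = 240737 / 320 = 752.30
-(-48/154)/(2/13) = 156/77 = 2.03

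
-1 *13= -13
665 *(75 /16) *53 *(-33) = -87231375 /16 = -5451960.94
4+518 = 522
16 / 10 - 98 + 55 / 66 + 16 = -2387 / 30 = -79.57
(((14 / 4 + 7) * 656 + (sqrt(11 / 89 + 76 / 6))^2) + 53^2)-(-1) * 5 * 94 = 2718004 / 267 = 10179.79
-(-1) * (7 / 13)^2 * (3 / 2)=147 / 338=0.43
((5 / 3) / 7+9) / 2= 97 / 21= 4.62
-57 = -57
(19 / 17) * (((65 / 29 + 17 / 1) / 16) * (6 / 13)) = 15903 / 25636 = 0.62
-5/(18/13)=-65/18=-3.61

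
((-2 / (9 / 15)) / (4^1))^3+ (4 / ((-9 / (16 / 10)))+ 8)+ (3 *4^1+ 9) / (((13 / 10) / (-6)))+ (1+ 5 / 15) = -88.88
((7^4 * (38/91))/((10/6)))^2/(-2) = -764483202/4225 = -180942.77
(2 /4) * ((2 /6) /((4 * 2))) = 1 /48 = 0.02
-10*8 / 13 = -6.15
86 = 86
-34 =-34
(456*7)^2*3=30566592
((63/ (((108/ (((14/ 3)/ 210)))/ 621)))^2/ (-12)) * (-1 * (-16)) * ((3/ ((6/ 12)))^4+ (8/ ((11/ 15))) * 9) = -33127038/ 275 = -120461.96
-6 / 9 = -2 / 3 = -0.67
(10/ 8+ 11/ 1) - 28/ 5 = 133/ 20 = 6.65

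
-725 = -725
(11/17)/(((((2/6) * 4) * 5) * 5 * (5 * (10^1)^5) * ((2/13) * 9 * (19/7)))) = 1001/96900000000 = 0.00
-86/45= -1.91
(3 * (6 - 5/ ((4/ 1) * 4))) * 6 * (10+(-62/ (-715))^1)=113589/ 110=1032.63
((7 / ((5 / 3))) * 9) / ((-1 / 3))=-567 / 5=-113.40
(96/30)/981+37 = 181501/4905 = 37.00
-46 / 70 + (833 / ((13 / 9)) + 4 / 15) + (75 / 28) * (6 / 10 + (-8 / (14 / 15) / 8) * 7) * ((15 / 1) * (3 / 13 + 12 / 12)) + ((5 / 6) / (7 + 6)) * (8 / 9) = 2888818 / 12285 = 235.15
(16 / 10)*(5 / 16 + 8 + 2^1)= 33 / 2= 16.50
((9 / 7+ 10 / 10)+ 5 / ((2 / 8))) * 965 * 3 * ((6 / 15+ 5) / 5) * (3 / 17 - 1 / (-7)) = 92672424 / 4165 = 22250.28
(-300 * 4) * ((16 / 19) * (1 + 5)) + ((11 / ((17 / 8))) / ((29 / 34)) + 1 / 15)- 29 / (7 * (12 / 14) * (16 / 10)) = -801380099 / 132240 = -6060.04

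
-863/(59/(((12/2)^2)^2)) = -1118448/59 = -18956.75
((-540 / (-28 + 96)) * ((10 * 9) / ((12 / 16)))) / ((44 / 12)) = -48600 / 187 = -259.89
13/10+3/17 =251/170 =1.48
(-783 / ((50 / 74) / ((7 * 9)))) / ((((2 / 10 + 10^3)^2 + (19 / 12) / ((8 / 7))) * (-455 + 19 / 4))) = 700866432 / 4324135121221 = 0.00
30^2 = 900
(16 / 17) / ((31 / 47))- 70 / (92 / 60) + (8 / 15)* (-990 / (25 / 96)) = -627790598 / 303025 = -2071.75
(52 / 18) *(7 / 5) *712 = 129584 / 45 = 2879.64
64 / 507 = 0.13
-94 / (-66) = 47 / 33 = 1.42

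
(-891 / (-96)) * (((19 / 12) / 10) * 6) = 5643 / 640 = 8.82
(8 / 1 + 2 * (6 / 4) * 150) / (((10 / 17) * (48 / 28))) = 27251 / 60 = 454.18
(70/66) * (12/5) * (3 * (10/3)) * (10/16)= 175/11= 15.91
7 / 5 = 1.40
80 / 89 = 0.90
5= 5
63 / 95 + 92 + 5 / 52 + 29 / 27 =12515497 / 133380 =93.83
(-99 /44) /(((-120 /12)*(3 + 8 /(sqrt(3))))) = -81 /1480 + 9*sqrt(3) /185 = 0.03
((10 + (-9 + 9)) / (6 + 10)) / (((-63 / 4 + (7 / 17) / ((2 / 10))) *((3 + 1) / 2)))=-85 / 3724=-0.02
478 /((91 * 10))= 239 /455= 0.53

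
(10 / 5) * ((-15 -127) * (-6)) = 1704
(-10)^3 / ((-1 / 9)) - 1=8999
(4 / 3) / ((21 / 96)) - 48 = -880 / 21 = -41.90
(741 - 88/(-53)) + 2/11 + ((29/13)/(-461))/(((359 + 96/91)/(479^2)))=6514328891296/8806019695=739.76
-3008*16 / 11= -48128 / 11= -4375.27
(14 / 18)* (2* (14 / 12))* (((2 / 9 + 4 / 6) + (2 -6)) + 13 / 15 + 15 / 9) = -1274 / 1215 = -1.05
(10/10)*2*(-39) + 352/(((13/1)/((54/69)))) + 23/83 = -1402961/24817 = -56.53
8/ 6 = 4/ 3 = 1.33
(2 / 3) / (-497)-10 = -14912 / 1491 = -10.00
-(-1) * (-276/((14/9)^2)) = -5589/49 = -114.06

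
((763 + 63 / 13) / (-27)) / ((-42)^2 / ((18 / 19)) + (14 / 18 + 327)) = -0.01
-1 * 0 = 0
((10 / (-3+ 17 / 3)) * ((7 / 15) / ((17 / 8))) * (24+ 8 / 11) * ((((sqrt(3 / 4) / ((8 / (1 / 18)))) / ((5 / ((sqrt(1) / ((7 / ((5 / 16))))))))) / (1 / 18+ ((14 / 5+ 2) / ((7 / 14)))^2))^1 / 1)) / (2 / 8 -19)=-sqrt(3) / 2738802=-0.00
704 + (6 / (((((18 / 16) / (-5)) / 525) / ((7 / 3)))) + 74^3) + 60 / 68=19036373 / 51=373262.22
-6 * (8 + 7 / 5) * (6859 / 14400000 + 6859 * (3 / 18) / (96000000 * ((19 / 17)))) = -4394453 / 160000000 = -0.03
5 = 5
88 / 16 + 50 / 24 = 91 / 12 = 7.58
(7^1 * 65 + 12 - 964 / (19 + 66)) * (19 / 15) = 735889 / 1275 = 577.17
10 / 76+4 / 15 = 227 / 570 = 0.40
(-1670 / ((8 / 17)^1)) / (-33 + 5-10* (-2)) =14195 / 32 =443.59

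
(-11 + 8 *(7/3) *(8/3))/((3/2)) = 25.85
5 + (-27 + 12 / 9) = -20.67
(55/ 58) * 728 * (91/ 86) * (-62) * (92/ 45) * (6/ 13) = -159871712/ 3741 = -42735.02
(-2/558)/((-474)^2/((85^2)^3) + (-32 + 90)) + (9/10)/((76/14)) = 192173897614674401/1159576369660387260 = 0.17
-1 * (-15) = 15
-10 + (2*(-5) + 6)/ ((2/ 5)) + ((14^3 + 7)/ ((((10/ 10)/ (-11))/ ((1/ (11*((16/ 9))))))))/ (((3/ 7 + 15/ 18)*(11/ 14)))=-3686213/ 2332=-1580.71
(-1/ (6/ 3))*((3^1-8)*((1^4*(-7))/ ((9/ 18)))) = -35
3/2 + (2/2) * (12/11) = 57/22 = 2.59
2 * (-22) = -44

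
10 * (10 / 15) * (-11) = -220 / 3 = -73.33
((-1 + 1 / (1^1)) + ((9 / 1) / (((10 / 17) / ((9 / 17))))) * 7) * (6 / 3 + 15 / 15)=1701 / 10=170.10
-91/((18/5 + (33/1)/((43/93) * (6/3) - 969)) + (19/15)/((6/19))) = -147470778/12279005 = -12.01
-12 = -12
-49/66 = -0.74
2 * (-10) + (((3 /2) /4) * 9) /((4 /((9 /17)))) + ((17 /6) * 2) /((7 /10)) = -130897 /11424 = -11.46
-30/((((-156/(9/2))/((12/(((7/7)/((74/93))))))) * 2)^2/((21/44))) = -3881115/14291992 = -0.27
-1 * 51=-51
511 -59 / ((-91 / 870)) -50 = 93281 / 91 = 1025.07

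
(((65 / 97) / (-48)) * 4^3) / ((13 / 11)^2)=-2420 / 3783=-0.64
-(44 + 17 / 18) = -809 / 18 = -44.94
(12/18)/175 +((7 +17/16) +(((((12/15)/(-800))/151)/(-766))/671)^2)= 1020353484295639544930021/126495701818016916000000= 8.07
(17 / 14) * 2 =17 / 7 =2.43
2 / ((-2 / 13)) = -13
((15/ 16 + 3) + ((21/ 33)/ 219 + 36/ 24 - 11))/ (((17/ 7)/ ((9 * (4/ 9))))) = -9.16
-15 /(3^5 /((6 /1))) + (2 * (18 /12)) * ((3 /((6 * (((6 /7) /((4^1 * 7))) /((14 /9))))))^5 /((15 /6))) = 12705243.45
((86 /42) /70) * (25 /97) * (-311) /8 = -66865 /228144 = -0.29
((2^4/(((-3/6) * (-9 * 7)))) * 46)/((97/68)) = 100096/6111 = 16.38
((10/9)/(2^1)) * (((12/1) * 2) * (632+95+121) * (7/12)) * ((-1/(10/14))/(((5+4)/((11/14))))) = -65296/81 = -806.12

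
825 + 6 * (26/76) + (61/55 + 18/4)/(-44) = 76044037/91960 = 826.93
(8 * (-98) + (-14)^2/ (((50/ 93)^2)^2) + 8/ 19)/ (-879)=-1.78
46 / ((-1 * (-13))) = 46 / 13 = 3.54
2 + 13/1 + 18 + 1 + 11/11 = 35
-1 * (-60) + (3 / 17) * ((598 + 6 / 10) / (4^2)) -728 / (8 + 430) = 19341761 / 297840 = 64.94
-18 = -18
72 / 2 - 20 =16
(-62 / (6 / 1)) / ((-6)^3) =31 / 648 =0.05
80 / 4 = 20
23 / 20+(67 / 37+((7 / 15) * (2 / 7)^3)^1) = 323261 / 108780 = 2.97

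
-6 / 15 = -2 / 5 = -0.40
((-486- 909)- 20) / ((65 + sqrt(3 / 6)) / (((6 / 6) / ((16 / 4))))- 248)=-95.42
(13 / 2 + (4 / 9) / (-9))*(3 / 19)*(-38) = -1045 / 27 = -38.70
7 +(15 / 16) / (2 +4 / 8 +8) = 397 / 56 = 7.09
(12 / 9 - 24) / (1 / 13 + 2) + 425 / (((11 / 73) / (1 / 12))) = 798779 / 3564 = 224.12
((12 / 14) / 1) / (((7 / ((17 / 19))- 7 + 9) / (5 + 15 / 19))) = 0.51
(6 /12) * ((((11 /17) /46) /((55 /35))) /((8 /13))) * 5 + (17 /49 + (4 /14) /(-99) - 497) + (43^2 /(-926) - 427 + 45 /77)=-25995353267749 /28102114656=-925.03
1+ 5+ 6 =12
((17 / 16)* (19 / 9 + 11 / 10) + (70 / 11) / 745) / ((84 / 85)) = 137233639 / 39650688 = 3.46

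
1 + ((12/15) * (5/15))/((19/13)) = 337/285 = 1.18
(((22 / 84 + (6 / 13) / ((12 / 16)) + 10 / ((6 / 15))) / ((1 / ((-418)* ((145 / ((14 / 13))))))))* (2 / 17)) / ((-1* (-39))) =-428179345 / 97461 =-4393.34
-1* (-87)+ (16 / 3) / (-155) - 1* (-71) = 73454 / 465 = 157.97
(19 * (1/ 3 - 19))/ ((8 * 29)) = -133/ 87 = -1.53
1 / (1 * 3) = 0.33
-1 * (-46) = 46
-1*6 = -6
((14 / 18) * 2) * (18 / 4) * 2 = 14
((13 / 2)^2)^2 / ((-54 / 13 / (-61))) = 22648873 / 864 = 26213.97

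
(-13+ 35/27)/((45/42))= -4424/405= -10.92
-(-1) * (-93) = -93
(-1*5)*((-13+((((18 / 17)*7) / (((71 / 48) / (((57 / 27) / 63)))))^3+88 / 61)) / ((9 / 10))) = 1672887630228650 / 26065011381489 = 64.18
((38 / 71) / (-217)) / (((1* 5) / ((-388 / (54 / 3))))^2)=-1430168 / 31199175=-0.05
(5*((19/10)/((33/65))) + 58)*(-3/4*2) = -5063/44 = -115.07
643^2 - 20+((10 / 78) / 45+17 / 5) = 725573867 / 1755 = 413432.40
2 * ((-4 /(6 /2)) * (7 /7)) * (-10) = 80 /3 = 26.67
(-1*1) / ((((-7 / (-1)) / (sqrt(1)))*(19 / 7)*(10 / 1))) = -1 / 190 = -0.01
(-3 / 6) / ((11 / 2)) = -1 / 11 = -0.09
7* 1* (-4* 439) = -12292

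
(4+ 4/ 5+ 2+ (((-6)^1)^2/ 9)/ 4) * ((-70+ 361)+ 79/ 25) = 286806/ 125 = 2294.45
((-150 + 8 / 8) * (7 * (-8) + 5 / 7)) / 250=32.95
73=73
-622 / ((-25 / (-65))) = -8086 / 5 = -1617.20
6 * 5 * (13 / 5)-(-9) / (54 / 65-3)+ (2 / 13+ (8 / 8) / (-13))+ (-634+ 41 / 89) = -30431105 / 54379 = -559.61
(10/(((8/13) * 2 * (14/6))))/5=39/56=0.70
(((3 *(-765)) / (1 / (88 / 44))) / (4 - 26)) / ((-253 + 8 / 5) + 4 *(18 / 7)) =-26775 / 30943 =-0.87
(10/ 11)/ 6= 5/ 33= 0.15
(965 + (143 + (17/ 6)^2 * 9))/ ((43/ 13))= 61373/ 172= 356.82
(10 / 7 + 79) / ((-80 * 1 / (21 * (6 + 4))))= -1689 / 8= -211.12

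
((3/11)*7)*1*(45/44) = 945/484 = 1.95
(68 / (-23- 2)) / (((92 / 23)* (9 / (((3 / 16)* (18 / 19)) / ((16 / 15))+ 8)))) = -337637 / 547200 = -0.62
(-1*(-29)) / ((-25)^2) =29 / 625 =0.05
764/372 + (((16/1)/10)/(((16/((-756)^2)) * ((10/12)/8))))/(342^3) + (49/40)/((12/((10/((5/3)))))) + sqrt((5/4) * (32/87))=3.36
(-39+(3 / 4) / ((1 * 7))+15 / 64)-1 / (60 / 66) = -39.76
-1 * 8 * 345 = -2760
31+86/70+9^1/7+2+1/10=2493/70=35.61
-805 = -805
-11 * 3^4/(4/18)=-4009.50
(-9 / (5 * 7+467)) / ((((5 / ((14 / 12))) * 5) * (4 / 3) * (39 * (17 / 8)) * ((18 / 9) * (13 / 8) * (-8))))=0.00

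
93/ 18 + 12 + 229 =1477/ 6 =246.17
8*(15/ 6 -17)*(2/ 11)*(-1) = 232/ 11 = 21.09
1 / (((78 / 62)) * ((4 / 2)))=31 / 78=0.40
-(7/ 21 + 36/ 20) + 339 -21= 4738/ 15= 315.87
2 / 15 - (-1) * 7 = 107 / 15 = 7.13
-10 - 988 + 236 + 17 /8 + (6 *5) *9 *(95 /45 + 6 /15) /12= -703.38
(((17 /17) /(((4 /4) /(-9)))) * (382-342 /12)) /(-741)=2121 /494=4.29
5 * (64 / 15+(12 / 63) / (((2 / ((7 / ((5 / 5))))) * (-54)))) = 1723 / 81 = 21.27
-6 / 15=-2 / 5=-0.40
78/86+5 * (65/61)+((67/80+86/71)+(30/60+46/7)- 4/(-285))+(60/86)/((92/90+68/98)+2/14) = 383639250578327/24366740618640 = 15.74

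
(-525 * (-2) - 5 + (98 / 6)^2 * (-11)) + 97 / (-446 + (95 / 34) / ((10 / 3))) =-514847990 / 272439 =-1889.77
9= 9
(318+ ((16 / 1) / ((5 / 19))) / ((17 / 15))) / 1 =371.65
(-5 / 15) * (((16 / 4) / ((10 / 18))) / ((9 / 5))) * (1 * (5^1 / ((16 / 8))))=-10 / 3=-3.33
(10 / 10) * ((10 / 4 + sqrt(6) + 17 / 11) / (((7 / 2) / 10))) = 20 * sqrt(6) / 7 + 890 / 77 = 18.56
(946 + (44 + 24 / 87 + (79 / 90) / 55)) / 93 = 10.65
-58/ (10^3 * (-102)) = 29/ 51000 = 0.00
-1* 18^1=-18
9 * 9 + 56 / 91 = 1061 / 13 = 81.62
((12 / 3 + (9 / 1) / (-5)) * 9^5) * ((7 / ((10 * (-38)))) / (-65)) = 36.82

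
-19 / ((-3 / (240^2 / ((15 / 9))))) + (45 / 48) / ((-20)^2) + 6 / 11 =3081838113 / 14080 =218880.55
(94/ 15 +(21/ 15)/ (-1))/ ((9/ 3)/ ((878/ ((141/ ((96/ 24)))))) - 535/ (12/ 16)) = -256376/ 37572055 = -0.01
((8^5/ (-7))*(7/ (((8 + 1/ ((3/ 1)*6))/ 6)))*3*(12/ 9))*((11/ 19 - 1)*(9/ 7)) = 1019215872/ 19285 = 52850.19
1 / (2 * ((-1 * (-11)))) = 1 / 22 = 0.05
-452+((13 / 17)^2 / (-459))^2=-7953522057491 / 17596287801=-452.00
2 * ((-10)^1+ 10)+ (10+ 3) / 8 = 13 / 8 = 1.62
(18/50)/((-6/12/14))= -252/25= -10.08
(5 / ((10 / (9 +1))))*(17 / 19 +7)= 750 / 19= 39.47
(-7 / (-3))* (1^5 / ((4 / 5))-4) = -77 / 12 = -6.42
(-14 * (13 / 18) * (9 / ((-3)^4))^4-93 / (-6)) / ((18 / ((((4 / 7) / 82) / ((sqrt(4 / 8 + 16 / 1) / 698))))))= 638787613 * sqrt(66) / 5033277711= 1.03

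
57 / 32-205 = -6503 / 32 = -203.22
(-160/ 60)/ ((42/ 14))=-8/ 9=-0.89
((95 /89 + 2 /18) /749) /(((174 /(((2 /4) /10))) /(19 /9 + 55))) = 0.00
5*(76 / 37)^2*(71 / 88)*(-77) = -1794170 / 1369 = -1310.57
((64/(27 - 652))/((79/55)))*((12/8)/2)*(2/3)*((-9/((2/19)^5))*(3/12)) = 6205.92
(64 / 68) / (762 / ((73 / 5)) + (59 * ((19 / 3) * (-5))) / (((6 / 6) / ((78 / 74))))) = -43216 / 88028975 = -0.00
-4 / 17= -0.24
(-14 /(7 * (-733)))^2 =4 /537289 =0.00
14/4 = 7/2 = 3.50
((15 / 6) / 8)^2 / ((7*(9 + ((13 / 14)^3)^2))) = 420175 / 290370532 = 0.00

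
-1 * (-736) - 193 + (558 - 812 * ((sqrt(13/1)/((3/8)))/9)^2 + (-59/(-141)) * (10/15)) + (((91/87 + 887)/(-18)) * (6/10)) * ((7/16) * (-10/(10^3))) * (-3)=174.16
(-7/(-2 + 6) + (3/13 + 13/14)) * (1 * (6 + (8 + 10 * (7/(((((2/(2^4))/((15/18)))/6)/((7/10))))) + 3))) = -425055/364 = -1167.73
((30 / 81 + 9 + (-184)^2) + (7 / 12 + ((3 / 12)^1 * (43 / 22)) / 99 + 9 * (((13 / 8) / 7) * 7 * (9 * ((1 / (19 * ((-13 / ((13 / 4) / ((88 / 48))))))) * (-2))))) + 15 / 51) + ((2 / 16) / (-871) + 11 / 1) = 249110596434643 / 7352919288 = 33879.14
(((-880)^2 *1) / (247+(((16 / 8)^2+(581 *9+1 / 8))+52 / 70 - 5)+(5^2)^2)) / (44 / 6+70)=81312000 / 49539047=1.64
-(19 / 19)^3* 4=-4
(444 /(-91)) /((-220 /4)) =0.09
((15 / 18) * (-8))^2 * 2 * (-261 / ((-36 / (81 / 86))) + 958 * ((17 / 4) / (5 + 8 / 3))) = 141860500 / 2967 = 47812.77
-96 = -96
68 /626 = 34 /313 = 0.11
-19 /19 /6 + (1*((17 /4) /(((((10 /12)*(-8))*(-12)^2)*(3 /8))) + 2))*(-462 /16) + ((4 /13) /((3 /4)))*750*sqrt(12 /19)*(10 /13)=-73697 /1280 + 80000*sqrt(57) /3211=130.52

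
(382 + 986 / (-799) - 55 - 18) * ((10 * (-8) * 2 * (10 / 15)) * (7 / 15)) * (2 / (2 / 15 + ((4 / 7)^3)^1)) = -11113748800 / 116043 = -95772.68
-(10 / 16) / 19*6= -15 / 76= -0.20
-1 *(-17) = 17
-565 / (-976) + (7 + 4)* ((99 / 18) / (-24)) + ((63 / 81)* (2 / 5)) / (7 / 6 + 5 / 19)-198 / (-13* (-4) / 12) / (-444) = -930561929 / 573909960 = -1.62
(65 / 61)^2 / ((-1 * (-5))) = 845 / 3721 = 0.23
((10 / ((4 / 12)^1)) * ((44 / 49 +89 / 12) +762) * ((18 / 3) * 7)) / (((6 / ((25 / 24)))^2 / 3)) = 1415453125 / 16128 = 87763.71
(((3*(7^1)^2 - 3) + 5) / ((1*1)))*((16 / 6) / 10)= 596 / 15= 39.73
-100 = -100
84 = 84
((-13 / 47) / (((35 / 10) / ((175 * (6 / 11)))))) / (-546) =50 / 3619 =0.01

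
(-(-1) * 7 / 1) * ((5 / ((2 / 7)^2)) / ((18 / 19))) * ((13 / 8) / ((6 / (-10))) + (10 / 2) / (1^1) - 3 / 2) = 619115 / 1728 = 358.28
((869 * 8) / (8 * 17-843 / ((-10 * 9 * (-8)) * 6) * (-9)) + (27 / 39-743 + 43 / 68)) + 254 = -107831575 / 246636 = -437.21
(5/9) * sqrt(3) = 5 * sqrt(3)/9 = 0.96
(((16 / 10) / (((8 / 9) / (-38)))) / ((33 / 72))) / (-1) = 8208 / 55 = 149.24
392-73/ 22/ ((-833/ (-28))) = 512982/ 1309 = 391.89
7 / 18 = 0.39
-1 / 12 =-0.08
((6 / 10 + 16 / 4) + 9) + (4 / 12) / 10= 409 / 30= 13.63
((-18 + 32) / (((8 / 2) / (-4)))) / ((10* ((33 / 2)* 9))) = -14 / 1485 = -0.01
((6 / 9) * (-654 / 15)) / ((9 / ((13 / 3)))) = -5668 / 405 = -14.00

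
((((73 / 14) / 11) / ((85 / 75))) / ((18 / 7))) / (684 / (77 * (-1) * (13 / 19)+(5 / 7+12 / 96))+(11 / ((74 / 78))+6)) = 744976315 / 20158751844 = 0.04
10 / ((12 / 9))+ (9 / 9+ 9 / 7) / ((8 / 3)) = 117 / 14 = 8.36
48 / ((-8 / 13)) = -78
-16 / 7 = -2.29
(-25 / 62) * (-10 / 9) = 125 / 279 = 0.45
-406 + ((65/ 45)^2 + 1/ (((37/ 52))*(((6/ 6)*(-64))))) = -19369517/ 47952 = -403.94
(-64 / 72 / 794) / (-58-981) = 4 / 3712347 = 0.00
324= 324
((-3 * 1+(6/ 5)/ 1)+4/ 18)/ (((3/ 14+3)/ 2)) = -1988/ 2025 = -0.98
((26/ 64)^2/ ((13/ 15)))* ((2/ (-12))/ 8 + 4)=12415/ 16384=0.76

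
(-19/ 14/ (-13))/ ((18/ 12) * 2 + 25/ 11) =209/ 10556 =0.02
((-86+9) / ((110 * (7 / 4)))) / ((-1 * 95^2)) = 2 / 45125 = 0.00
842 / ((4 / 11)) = 4631 / 2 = 2315.50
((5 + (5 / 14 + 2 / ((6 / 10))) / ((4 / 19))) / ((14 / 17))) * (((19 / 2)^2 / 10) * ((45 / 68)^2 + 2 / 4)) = 1185202349 / 5117952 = 231.58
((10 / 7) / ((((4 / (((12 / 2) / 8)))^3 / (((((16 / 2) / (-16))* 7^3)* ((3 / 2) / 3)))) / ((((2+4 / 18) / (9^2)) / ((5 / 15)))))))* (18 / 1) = -1225 / 1024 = -1.20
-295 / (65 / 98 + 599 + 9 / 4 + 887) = -57820 / 291827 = -0.20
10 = 10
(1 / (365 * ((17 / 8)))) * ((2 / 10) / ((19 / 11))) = 88 / 589475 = 0.00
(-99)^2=9801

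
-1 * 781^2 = -609961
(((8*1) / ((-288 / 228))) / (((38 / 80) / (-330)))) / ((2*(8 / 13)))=3575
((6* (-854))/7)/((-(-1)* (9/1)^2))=-244/27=-9.04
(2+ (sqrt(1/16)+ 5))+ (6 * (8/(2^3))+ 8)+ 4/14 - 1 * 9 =351/28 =12.54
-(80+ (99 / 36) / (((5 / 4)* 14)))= -5611 / 70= -80.16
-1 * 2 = -2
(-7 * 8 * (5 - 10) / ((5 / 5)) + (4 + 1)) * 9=2565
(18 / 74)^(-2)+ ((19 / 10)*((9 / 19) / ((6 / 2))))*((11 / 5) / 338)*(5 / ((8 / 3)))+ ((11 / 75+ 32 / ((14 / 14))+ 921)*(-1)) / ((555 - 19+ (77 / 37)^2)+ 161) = 81728283165923 / 5257244023200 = 15.55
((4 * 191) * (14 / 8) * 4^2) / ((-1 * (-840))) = 382 / 15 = 25.47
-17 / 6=-2.83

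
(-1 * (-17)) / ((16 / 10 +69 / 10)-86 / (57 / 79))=-1938 / 12619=-0.15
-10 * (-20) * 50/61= 10000/61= 163.93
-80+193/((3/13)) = 756.33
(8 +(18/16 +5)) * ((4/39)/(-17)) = -113/1326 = -0.09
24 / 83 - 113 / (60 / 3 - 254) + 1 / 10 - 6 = -248987 / 48555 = -5.13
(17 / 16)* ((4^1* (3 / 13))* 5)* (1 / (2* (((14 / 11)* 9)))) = 0.21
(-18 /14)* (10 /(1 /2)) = -180 /7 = -25.71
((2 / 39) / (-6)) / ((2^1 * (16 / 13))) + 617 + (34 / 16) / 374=1954663 / 3168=617.00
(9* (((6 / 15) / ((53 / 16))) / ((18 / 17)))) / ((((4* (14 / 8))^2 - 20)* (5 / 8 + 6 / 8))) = 2176 / 84535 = 0.03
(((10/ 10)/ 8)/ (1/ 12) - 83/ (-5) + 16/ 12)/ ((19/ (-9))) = -1749/ 190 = -9.21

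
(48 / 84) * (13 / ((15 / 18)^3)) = 11232 / 875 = 12.84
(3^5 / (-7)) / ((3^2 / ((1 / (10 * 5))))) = -0.08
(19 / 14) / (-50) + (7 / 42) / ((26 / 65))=0.39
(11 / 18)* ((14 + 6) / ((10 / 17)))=187 / 9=20.78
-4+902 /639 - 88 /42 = -20950 /4473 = -4.68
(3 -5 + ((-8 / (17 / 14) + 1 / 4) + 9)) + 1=1.66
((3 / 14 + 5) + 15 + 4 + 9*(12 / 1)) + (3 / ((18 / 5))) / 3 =8347 / 63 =132.49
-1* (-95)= 95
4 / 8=1 / 2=0.50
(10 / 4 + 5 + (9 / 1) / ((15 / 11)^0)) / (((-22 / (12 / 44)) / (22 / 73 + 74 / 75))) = -5289 / 20075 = -0.26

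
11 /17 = 0.65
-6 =-6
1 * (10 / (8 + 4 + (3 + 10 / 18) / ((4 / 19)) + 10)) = 9 / 35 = 0.26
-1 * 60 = -60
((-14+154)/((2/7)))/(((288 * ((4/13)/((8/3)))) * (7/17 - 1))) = -10829/432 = -25.07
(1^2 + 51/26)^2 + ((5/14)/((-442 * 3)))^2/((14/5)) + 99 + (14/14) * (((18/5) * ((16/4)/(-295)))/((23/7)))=107.76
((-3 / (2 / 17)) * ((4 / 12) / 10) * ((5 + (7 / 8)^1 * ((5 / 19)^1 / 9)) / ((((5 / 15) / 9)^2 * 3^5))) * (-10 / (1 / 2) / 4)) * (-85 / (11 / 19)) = -903125 / 96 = -9407.55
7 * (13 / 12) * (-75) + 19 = -2199 / 4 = -549.75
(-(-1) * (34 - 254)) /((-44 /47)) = 235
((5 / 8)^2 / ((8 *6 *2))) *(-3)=-25 / 2048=-0.01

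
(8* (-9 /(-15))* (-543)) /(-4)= 651.60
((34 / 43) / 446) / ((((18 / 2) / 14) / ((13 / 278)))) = 1547 / 11995839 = 0.00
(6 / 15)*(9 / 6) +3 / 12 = 17 / 20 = 0.85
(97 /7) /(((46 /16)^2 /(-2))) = -12416 /3703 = -3.35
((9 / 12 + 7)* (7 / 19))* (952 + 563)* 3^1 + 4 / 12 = 2958871 / 228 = 12977.50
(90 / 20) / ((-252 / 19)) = -19 / 56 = -0.34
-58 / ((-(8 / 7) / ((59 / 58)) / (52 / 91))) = 59 / 2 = 29.50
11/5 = 2.20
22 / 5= 4.40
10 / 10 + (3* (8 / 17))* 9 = 233 / 17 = 13.71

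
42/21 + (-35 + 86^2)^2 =54184323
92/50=46/25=1.84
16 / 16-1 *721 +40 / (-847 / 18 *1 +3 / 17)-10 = -2096818 / 2869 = -730.85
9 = 9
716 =716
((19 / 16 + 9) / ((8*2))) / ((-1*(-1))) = 163 / 256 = 0.64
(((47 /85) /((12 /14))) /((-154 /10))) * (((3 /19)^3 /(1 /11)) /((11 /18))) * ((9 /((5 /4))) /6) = -22842 /6413165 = -0.00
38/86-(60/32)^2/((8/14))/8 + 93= 8161139/88064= 92.67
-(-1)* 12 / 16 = 3 / 4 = 0.75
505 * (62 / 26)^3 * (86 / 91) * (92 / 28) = 29757931990 / 1399489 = 21263.43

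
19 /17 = 1.12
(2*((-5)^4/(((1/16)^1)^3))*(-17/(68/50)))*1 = -64000000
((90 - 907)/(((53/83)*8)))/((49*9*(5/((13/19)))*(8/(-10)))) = 46397/747936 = 0.06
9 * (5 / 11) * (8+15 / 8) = 3555 / 88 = 40.40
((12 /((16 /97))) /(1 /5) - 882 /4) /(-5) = -573 /20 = -28.65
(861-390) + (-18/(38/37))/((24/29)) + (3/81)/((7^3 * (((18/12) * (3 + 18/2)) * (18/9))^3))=3692836122715/8209543104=449.82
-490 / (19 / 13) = -6370 / 19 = -335.26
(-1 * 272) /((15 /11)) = -2992 /15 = -199.47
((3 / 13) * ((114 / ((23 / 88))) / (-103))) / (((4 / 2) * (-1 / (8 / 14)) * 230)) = 30096 / 24791585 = 0.00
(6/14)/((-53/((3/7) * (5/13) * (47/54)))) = -235/202566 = -0.00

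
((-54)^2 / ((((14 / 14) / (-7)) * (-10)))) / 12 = 1701 / 10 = 170.10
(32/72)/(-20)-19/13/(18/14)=-226/195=-1.16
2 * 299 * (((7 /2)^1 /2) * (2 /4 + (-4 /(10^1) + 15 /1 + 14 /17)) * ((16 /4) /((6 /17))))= 5665751 /30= 188858.37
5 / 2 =2.50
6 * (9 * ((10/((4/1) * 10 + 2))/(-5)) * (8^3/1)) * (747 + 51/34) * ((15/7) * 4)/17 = -413890560/833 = -496867.42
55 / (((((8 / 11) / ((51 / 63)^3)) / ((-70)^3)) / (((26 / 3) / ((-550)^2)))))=-63869 / 162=-394.25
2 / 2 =1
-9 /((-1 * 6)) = 3 /2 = 1.50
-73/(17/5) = -365/17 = -21.47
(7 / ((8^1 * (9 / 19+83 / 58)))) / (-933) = -3857 / 7833468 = -0.00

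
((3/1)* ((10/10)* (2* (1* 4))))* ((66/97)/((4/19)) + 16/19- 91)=-3844908/1843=-2086.22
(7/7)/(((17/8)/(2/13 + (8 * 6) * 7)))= 34960/221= 158.19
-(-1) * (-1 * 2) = -2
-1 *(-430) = 430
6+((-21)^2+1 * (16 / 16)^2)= 448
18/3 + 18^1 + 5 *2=34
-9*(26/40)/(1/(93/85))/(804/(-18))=32643/227800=0.14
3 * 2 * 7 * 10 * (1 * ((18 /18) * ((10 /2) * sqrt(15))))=2100 * sqrt(15)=8133.27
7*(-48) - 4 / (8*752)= -505345 / 1504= -336.00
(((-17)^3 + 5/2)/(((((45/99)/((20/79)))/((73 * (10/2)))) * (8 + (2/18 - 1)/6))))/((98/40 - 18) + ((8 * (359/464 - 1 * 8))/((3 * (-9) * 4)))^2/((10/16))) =13054448960298900/1549603462063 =8424.38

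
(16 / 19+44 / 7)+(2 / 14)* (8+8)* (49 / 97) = 106852 / 12901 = 8.28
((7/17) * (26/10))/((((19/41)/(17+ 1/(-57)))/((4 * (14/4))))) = 549.26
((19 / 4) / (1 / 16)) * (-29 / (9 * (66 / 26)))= -28652 / 297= -96.47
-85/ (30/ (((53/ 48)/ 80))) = -901/ 23040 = -0.04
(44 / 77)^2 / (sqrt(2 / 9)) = 24 * sqrt(2) / 49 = 0.69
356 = 356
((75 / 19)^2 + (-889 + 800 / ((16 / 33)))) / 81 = 280346 / 29241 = 9.59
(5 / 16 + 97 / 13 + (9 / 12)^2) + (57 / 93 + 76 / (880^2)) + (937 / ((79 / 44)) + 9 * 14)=4048422355903 / 6163643200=656.82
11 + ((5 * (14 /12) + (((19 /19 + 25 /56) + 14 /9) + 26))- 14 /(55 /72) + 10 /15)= 781003 /27720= 28.17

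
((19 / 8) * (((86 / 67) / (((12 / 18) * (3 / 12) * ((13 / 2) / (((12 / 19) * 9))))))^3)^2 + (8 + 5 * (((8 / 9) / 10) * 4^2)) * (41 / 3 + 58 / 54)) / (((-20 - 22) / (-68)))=359211.03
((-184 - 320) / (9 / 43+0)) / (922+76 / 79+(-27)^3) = 190232 / 1482043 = 0.13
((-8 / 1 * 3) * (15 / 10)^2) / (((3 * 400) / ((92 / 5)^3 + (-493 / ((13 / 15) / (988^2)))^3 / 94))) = 12038120476560455692386826872 / 146875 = 81961671329773315352420.95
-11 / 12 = -0.92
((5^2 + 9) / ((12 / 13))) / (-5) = -221 / 30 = -7.37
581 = 581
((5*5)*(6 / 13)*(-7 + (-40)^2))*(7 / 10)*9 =1505385 / 13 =115798.85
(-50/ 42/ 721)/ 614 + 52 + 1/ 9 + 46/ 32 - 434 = -84885468365/ 223117776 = -380.45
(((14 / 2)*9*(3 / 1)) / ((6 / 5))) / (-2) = -315 / 4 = -78.75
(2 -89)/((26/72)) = -3132/13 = -240.92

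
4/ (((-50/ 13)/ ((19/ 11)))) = -494/ 275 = -1.80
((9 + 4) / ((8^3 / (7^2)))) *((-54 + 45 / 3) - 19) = -18473 / 256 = -72.16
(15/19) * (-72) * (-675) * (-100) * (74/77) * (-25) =134865000000/1463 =92183868.76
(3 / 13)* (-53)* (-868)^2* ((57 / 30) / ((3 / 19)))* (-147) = 1059521712312 / 65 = 16300334035.57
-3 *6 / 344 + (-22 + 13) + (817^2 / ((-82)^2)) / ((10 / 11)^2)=3211213567 / 28913200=111.06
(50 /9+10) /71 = 140 /639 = 0.22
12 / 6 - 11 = -9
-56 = -56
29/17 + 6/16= 283/136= 2.08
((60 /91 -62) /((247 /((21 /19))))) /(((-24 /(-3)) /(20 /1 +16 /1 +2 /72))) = -3619927 /2928432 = -1.24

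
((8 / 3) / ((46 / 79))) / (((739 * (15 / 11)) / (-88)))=-305888 / 764865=-0.40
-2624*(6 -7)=2624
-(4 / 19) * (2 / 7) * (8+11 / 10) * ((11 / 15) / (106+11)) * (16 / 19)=-704 / 243675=-0.00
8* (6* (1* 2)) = 96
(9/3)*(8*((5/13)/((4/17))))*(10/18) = 850/39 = 21.79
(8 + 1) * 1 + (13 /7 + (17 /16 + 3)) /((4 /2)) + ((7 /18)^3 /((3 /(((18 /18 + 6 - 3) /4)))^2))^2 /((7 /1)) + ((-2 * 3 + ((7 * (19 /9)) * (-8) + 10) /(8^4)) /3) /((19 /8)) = 16289307474673 /1465654756608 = 11.11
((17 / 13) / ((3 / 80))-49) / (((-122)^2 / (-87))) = 15979 / 193492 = 0.08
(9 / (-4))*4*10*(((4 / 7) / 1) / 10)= -36 / 7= -5.14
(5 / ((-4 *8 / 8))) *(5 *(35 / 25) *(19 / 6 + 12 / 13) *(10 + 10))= -55825 / 78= -715.71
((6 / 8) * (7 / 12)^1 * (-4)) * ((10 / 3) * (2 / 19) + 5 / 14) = -565 / 456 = -1.24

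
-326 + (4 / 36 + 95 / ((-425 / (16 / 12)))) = -249533 / 765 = -326.19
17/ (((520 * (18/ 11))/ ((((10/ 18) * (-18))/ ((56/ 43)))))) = -8041/ 52416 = -0.15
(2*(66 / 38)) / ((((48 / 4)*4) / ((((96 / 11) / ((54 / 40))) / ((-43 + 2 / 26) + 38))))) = -65 / 684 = -0.10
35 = 35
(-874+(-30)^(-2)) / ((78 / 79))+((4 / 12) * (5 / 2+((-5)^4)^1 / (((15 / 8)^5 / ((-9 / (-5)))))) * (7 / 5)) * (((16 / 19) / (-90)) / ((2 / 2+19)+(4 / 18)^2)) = -856007446891 / 967005000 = -885.22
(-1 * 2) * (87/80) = -87/40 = -2.18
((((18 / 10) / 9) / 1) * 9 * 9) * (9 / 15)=243 / 25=9.72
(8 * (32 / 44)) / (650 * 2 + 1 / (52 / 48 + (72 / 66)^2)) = 13204 / 2951267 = 0.00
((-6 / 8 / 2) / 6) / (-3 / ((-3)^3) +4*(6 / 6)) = -0.02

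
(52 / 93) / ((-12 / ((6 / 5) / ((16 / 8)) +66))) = -481 / 155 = -3.10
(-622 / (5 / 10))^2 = 1547536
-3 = -3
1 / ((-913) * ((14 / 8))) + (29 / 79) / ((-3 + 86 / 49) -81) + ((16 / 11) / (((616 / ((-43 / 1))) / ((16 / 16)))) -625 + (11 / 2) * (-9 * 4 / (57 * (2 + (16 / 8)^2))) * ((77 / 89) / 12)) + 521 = -3378647730783883 / 32440718026860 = -104.15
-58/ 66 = -29/ 33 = -0.88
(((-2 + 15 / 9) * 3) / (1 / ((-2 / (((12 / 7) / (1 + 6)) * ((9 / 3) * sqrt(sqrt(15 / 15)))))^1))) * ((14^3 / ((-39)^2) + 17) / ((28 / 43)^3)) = 2273979707 / 12265344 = 185.40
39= 39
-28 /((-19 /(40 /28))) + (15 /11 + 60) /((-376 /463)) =-5772535 /78584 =-73.46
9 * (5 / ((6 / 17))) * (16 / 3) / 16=85 / 2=42.50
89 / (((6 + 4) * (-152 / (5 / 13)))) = -89 / 3952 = -0.02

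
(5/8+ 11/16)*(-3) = -63/16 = -3.94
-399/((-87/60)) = 7980/29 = 275.17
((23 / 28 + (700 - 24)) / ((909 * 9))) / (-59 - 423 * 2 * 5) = -6317 / 327490884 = -0.00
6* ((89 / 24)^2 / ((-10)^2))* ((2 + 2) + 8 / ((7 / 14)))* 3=7921 / 160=49.51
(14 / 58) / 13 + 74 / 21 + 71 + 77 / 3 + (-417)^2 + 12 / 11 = 173990.30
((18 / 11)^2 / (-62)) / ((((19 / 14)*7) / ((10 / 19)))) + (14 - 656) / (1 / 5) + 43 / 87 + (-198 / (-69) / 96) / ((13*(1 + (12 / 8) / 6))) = -2261064415896233 / 704489788860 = -3209.51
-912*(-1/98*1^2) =456/49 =9.31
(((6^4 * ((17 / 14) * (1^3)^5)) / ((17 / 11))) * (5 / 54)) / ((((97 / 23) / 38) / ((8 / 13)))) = 4614720 / 8827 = 522.80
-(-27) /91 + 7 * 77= 49076 /91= 539.30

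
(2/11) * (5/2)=5/11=0.45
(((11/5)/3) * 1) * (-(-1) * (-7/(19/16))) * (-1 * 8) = 34.58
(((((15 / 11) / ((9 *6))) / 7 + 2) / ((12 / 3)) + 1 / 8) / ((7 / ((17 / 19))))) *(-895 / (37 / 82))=-1082319025 / 6820506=-158.69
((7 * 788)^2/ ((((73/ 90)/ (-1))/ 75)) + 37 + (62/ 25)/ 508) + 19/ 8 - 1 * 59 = -5216581627579623/ 1854200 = -2813386704.55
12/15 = 4/5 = 0.80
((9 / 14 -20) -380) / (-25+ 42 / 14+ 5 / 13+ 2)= 20.36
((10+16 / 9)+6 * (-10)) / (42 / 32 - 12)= 6944 / 1539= 4.51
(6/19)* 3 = 18/19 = 0.95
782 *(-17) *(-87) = 1156578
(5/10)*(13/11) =13/22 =0.59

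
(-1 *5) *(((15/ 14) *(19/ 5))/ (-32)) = 285/ 448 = 0.64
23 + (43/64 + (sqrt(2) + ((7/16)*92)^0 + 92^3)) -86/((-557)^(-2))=-25902699.91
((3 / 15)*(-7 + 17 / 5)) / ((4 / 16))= -72 / 25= -2.88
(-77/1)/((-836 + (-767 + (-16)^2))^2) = -0.00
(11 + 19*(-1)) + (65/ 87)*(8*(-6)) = -43.86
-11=-11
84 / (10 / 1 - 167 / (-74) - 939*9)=-6216 / 624467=-0.01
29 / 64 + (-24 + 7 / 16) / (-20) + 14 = 2501 / 160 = 15.63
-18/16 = -9/8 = -1.12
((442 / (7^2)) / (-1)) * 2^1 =-884 / 49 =-18.04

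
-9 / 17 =-0.53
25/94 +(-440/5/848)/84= 110783/418488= 0.26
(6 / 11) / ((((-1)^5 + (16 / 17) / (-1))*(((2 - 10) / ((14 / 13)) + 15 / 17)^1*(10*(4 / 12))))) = 6069 / 471295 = 0.01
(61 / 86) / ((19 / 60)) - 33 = -25131 / 817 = -30.76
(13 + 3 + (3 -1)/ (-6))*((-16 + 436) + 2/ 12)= 118487/ 18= 6582.61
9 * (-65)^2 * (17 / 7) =646425 / 7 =92346.43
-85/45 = -17/9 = -1.89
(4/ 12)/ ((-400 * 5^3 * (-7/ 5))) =1/ 210000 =0.00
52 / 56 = 13 / 14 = 0.93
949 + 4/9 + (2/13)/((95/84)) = 10554587/11115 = 949.58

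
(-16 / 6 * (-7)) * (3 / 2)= 28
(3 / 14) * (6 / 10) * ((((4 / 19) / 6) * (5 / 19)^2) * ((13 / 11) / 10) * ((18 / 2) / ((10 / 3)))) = 1053 / 10562860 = 0.00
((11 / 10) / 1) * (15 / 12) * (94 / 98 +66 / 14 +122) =8602 / 49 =175.55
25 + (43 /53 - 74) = -2554 /53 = -48.19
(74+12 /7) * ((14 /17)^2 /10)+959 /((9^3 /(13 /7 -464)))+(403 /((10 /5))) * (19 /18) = -390.12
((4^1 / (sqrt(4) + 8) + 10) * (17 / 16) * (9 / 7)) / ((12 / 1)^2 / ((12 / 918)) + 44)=1989 / 1548400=0.00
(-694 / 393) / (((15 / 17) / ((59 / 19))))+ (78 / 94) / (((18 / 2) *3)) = -32554069 / 5264235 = -6.18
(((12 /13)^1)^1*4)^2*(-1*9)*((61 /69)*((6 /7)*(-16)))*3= 121430016 /27209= 4462.86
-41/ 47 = -0.87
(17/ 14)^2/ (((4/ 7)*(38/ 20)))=1445/ 1064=1.36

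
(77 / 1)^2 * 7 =41503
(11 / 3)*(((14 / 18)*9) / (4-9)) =-77 / 15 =-5.13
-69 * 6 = -414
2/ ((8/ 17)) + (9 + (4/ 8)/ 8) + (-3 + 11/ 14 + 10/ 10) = 1355/ 112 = 12.10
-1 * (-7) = 7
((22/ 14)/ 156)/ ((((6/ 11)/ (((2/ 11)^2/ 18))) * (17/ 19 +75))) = 19/ 42515928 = 0.00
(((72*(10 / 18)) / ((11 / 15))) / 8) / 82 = 75 / 902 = 0.08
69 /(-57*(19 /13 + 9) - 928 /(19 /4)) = -0.09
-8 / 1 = -8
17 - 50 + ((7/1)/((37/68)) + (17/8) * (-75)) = -53135/296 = -179.51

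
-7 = -7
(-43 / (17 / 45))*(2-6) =7740 / 17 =455.29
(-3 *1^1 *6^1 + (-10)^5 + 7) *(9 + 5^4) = -63406974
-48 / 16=-3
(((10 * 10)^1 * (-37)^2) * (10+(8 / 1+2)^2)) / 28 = 3764750 / 7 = 537821.43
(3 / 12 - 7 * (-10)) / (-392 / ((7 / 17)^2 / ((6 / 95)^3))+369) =240922375 / 1263487932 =0.19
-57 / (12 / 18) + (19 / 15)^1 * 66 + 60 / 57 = -161 / 190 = -0.85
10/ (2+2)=2.50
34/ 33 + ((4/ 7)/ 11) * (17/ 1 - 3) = 58/ 33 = 1.76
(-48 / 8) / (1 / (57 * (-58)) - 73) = 19836 / 241339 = 0.08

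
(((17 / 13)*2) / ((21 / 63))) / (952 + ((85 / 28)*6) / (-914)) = 76776 / 9315293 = 0.01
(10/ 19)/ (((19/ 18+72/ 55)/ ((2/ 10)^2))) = 396/ 44479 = 0.01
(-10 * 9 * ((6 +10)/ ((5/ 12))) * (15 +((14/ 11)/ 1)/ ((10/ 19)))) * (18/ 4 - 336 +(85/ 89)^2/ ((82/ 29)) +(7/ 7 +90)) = 14458016.72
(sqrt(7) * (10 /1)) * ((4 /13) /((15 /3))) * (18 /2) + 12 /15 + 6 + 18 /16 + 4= 477 /40 + 72 * sqrt(7) /13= 26.58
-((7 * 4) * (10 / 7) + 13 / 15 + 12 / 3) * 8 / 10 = -2692 / 75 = -35.89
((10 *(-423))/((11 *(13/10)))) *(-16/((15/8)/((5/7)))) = 1804800/1001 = 1803.00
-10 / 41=-0.24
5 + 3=8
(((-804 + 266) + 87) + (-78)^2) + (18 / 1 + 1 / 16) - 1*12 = 90225 / 16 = 5639.06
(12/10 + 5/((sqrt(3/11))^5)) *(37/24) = 37/20 + 22385 *sqrt(33)/648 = 200.29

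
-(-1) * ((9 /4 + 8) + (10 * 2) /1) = 121 /4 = 30.25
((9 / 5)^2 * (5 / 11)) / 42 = 27 / 770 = 0.04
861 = 861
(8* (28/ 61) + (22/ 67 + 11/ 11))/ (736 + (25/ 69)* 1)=1410153/ 207656383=0.01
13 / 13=1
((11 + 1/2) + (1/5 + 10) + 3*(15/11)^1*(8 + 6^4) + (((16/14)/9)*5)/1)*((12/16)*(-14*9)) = -506225.20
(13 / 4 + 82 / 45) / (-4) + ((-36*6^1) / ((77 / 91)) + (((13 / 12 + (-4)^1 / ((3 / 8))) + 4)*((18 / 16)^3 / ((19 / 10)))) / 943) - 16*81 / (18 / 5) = -5599321239539 / 9081768960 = -616.55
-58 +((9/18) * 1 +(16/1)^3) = 8077/2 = 4038.50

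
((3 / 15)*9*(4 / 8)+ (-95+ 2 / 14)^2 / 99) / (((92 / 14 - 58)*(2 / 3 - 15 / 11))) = 4452619 / 1738800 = 2.56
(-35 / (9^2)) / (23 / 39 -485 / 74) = 4810 / 66393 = 0.07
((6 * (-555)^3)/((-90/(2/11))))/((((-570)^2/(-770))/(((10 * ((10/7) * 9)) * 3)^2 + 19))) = -1846537639715/2527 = -730723244.84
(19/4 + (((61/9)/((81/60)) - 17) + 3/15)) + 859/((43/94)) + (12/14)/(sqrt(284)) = 3 * sqrt(71)/497 + 390956551/208980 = 1870.84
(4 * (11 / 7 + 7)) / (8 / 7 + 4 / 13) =260 / 11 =23.64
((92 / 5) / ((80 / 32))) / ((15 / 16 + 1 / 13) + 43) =38272 / 228875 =0.17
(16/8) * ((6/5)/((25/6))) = 72/125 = 0.58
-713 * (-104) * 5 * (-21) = -7785960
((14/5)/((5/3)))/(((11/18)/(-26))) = -19656/275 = -71.48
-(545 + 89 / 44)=-24069 / 44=-547.02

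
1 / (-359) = -1 / 359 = -0.00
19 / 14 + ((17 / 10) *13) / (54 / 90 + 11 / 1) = 2649 / 812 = 3.26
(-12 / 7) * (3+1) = -48 / 7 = -6.86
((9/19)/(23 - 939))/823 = -9/14323492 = -0.00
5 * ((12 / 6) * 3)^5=38880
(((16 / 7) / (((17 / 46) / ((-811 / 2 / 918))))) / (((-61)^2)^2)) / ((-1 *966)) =3244 / 15881747306481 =0.00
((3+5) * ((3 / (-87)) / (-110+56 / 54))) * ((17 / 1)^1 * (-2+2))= 0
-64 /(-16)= 4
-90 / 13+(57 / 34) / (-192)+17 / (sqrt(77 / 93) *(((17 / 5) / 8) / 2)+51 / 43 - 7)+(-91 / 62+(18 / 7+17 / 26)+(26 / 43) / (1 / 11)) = -14225442106567100791 / 9808277549257043584 - 42748880 *sqrt(7161) / 37158854203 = -1.55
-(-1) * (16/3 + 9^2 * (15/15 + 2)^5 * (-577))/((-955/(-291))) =-3304911929/955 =-3460640.76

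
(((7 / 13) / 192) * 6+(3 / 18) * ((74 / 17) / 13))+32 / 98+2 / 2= 1454549 / 1039584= 1.40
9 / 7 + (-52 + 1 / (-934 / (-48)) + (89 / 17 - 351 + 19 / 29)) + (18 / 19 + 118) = -8476583448 / 30620723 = -276.83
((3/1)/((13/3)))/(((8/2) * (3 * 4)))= 3/208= 0.01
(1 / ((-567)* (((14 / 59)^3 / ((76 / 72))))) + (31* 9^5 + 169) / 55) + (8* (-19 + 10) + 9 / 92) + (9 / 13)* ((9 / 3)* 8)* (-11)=15212049109045463 / 460546566480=33030.43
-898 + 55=-843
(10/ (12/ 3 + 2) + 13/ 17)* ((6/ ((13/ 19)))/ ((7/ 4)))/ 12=4712/ 4641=1.02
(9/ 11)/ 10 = 9/ 110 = 0.08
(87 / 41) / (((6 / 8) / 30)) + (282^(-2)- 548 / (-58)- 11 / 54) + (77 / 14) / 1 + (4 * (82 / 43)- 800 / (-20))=1796084144945 / 12197470644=147.25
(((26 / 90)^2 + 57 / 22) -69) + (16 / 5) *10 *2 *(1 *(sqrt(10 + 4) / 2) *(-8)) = -1024.19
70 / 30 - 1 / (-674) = 4721 / 2022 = 2.33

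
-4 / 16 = -1 / 4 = -0.25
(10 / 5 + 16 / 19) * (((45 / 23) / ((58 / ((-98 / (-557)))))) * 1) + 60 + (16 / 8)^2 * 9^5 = 1667698383486 / 7058861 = 236256.02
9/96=3/32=0.09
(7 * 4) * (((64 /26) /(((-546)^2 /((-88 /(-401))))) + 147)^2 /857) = 13047301838634305310916 /18480291611381424279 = 706.01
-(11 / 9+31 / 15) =-148 / 45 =-3.29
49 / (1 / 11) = 539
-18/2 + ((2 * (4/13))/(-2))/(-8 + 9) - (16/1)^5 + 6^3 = -13628801/13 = -1048369.31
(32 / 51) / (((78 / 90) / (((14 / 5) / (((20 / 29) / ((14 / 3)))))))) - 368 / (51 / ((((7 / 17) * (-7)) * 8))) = 10149664 / 56355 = 180.10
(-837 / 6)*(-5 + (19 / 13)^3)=575577 / 2197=261.98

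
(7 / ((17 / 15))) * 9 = 945 / 17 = 55.59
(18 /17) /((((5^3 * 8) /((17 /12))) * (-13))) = -3 /26000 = -0.00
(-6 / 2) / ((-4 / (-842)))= -1263 / 2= -631.50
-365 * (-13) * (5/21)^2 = 118625/441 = 268.99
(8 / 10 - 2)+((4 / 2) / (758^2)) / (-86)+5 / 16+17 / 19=67941813 / 9388375760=0.01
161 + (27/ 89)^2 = 1276010/ 7921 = 161.09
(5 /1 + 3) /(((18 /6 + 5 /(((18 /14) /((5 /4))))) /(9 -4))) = 1440 /283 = 5.09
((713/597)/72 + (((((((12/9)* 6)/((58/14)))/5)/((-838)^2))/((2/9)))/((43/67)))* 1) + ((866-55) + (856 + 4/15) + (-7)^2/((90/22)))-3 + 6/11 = 1676.81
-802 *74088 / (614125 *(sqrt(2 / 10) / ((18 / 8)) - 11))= 2139068736 *sqrt(5) / 30085369625 + 52941951216 / 6017073925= 8.96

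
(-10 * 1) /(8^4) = -5 /2048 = -0.00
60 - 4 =56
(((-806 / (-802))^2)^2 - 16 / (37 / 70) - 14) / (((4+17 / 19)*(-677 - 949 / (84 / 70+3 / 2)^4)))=6055173676352132631 / 476171758716296048273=0.01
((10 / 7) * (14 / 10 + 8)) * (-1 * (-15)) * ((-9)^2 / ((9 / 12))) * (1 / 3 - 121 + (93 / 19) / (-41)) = -2627614.25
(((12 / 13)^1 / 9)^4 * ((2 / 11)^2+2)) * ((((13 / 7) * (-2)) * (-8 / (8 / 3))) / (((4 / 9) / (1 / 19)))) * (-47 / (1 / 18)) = -8879616 / 35356321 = -0.25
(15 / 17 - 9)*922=-127236 / 17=-7484.47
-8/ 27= -0.30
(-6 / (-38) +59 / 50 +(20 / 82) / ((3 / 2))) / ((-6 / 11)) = -1928663 / 701100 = -2.75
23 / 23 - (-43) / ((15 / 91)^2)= 356308 / 225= 1583.59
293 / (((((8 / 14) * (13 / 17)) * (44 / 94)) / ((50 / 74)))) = 40968725 / 42328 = 967.89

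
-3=-3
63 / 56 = 9 / 8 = 1.12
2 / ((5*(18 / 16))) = 0.36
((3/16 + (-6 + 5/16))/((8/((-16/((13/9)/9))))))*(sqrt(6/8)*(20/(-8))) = -4455*sqrt(3)/52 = -148.39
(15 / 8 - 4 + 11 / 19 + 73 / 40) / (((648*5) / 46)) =1219 / 307800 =0.00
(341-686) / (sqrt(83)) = -345 * sqrt(83) / 83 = -37.87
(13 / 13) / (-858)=-0.00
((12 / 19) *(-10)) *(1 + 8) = -56.84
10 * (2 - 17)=-150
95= 95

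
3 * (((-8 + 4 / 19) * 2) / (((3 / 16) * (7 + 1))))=-592 / 19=-31.16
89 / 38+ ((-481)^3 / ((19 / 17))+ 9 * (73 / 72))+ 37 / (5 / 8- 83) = -9973773561339 / 100168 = -99570457.25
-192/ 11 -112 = -1424/ 11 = -129.45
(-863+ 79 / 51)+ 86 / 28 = -612883 / 714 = -858.38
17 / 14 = 1.21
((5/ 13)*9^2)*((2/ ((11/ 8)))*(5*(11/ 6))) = 5400/ 13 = 415.38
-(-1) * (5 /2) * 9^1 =45 /2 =22.50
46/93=0.49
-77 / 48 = -1.60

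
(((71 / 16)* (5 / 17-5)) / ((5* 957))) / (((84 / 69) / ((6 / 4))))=-0.01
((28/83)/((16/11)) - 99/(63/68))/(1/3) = -743391/2324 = -319.88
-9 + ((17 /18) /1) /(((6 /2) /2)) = -226 /27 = -8.37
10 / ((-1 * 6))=-5 / 3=-1.67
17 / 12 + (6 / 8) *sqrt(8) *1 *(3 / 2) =17 / 12 + 9 *sqrt(2) / 4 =4.60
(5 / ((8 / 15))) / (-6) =-25 / 16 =-1.56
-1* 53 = -53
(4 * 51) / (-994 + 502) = -17 / 41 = -0.41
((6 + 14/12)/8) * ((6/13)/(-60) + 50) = 279457/6240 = 44.78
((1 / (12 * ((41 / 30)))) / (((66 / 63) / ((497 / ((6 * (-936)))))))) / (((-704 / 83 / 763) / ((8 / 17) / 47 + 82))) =12030660476555 / 316599748608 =38.00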